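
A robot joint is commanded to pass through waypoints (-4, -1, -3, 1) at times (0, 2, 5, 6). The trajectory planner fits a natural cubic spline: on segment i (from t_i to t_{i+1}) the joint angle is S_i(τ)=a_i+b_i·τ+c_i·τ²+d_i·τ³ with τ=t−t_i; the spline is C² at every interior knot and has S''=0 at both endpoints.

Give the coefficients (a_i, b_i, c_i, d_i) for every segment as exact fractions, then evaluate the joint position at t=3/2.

Δ: Δ0=3/2, Δ1=-2/3, Δ2=4
row 1: diag=10, rhs=-13; c'=3/10, d'=-13/10
row 2: denom=8−3·3/10=71/10; d'=(28−3·-13/10)/(71/10)=319/71
back: M2=319/71
back: M1=-13/10−3/10·319/71=-188/71
M: M0=0, M1=-188/71, M2=319/71, M3=0
seg 0: a=-4, c=M0/2=0, d=(M1−M0)/(6·2)=-47/213, b=Δ0−h0·(2M0+M1)/6=1015/426
seg 1: a=-1, c=M1/2=-94/71, d=(M2−M1)/(6·3)=169/426, b=Δ1−h1·(2M1+M2)/6=-113/426
seg 2: a=-3, c=M2/2=319/142, d=(M3−M2)/(6·1)=-319/426, b=Δ2−h2·(2M2+M3)/6=533/213
t_q=3/2 → seg 0, τ=3/2; S=-4+1015/426·τ+0·τ²+-47/213·τ³=-665/568

  seg 0: a=-4 b=1015/426 c=0 d=-47/213
  seg 1: a=-1 b=-113/426 c=-94/71 d=169/426
  seg 2: a=-3 b=533/213 c=319/142 d=-319/426
S(3/2) = -665/568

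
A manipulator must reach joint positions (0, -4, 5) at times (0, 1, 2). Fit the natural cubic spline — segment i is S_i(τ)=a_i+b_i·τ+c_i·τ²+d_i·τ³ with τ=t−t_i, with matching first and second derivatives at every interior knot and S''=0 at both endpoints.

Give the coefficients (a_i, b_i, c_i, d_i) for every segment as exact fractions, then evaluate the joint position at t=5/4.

  seg 0: a=0 b=-29/4 c=0 d=13/4
  seg 1: a=-4 b=5/2 c=39/4 d=-13/4
S(5/4) = -721/256

Δ: Δ0=-4, Δ1=9
row 1: diag=4, rhs=78; c'=1/4, d'=39/2
back: M1=39/2
M: M0=0, M1=39/2, M2=0
seg 0: a=0, c=M0/2=0, d=(M1−M0)/(6·1)=13/4, b=Δ0−h0·(2M0+M1)/6=-29/4
seg 1: a=-4, c=M1/2=39/4, d=(M2−M1)/(6·1)=-13/4, b=Δ1−h1·(2M1+M2)/6=5/2
t_q=5/4 → seg 1, τ=1/4; S=-4+5/2·τ+39/4·τ²+-13/4·τ³=-721/256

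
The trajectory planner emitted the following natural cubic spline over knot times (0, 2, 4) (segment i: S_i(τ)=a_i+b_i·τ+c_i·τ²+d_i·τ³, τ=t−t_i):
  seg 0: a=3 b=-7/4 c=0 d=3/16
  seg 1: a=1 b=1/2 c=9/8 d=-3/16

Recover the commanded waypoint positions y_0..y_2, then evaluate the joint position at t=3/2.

y_0 = S_0(0) = a_0 = 3
y_1 = S_1(0) = a_1 = 1
y_2 = S_1(2) = 5
t_q=3/2 is in segment 0 (τ=3/2); S_0(τ)=129/128

y_0=3 y_1=1 y_2=5
S(3/2) = 129/128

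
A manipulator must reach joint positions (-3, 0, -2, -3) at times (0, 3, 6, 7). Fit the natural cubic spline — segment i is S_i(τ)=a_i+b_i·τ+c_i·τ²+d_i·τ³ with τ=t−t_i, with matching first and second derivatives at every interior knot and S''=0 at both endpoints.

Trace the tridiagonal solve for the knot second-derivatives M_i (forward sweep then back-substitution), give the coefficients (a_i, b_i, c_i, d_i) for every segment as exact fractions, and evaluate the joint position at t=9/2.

Δ: Δ0=1, Δ1=-2/3, Δ2=-1
row 1: diag=12, rhs=-10; c'=1/4, d'=-5/6
row 2: denom=8−3·1/4=29/4; d'=(-2−3·-5/6)/(29/4)=2/29
back: M2=2/29
back: M1=-5/6−1/4·2/29=-74/87
M: M0=0, M1=-74/87, M2=2/29, M3=0
seg 0: a=-3, c=M0/2=0, d=(M1−M0)/(6·3)=-37/783, b=Δ0−h0·(2M0+M1)/6=124/87
seg 1: a=0, c=M1/2=-37/87, d=(M2−M1)/(6·3)=40/783, b=Δ1−h1·(2M1+M2)/6=13/87
seg 2: a=-2, c=M2/2=1/29, d=(M3−M2)/(6·1)=-1/87, b=Δ2−h2·(2M2+M3)/6=-89/87
t_q=9/2 → seg 1, τ=3/2; S=0+13/87·τ+-37/87·τ²+40/783·τ³=-65/116

  seg 0: a=-3 b=124/87 c=0 d=-37/783
  seg 1: a=0 b=13/87 c=-37/87 d=40/783
  seg 2: a=-2 b=-89/87 c=1/29 d=-1/87
S(9/2) = -65/116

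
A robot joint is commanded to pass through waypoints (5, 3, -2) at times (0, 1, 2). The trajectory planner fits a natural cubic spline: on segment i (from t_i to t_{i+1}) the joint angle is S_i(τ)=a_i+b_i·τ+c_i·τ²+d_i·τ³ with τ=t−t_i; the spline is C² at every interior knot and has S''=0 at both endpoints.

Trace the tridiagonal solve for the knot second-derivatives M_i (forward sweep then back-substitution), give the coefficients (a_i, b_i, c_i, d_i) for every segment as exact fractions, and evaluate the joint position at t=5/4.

Δ: Δ0=-2, Δ1=-5
row 1: diag=4, rhs=-18; c'=1/4, d'=-9/2
back: M1=-9/2
M: M0=0, M1=-9/2, M2=0
seg 0: a=5, c=M0/2=0, d=(M1−M0)/(6·1)=-3/4, b=Δ0−h0·(2M0+M1)/6=-5/4
seg 1: a=3, c=M1/2=-9/4, d=(M2−M1)/(6·1)=3/4, b=Δ1−h1·(2M1+M2)/6=-7/2
t_q=5/4 → seg 1, τ=1/4; S=3+-7/2·τ+-9/4·τ²+3/4·τ³=511/256

  seg 0: a=5 b=-5/4 c=0 d=-3/4
  seg 1: a=3 b=-7/2 c=-9/4 d=3/4
S(5/4) = 511/256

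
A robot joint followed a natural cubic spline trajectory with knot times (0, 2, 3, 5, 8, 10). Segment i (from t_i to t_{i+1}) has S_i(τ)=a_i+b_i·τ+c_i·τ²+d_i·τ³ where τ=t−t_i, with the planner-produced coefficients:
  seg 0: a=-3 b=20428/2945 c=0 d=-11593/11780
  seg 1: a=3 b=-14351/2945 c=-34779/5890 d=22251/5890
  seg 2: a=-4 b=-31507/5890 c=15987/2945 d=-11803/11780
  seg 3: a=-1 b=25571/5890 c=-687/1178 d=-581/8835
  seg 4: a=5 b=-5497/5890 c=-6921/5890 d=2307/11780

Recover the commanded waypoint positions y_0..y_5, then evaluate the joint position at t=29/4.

y_0 = S_0(0) = a_0 = -3
y_1 = S_1(0) = a_1 = 3
y_2 = S_2(0) = a_2 = -4
y_3 = S_3(0) = a_3 = -1
y_4 = S_4(0) = a_4 = 5
y_5 = S_4(2) = 0
t_q=29/4 is in segment 3 (τ=9/4); S_3(τ)=954979/188480

y_0=-3 y_1=3 y_2=-4 y_3=-1 y_4=5 y_5=0
S(29/4) = 954979/188480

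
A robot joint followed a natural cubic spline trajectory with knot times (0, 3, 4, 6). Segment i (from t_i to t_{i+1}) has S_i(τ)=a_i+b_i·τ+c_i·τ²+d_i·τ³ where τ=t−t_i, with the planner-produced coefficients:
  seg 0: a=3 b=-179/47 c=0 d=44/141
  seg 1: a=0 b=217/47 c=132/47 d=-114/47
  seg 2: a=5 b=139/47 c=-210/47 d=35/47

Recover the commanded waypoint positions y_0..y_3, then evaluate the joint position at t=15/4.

y_0 = S_0(0) = a_0 = 3
y_1 = S_1(0) = a_1 = 0
y_2 = S_2(0) = a_2 = 5
y_3 = S_2(2) = -1
t_q=15/4 is in segment 1 (τ=3/4); S_1(τ)=6045/1504

y_0=3 y_1=0 y_2=5 y_3=-1
S(15/4) = 6045/1504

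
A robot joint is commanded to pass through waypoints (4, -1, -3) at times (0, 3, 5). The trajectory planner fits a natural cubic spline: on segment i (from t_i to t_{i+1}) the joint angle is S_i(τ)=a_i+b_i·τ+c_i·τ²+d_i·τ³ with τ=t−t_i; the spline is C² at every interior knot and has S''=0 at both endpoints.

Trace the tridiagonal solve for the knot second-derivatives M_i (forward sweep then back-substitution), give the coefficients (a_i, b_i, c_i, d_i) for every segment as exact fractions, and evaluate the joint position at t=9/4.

Δ: Δ0=-5/3, Δ1=-1
row 1: diag=10, rhs=4; c'=1/5, d'=2/5
back: M1=2/5
M: M0=0, M1=2/5, M2=0
seg 0: a=4, c=M0/2=0, d=(M1−M0)/(6·3)=1/45, b=Δ0−h0·(2M0+M1)/6=-28/15
seg 1: a=-1, c=M1/2=1/5, d=(M2−M1)/(6·2)=-1/30, b=Δ1−h1·(2M1+M2)/6=-19/15
t_q=9/4 → seg 0, τ=9/4; S=4+-28/15·τ+0·τ²+1/45·τ³=17/320

  seg 0: a=4 b=-28/15 c=0 d=1/45
  seg 1: a=-1 b=-19/15 c=1/5 d=-1/30
S(9/4) = 17/320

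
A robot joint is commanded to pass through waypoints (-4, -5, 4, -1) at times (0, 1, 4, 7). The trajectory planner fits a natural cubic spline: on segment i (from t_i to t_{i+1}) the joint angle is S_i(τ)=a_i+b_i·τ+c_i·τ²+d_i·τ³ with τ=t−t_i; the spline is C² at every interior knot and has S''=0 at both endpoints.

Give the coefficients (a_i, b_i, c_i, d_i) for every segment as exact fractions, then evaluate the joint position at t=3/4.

Δ: Δ0=-1, Δ1=3, Δ2=-5/3
row 1: diag=8, rhs=24; c'=3/8, d'=3
row 2: denom=12−3·3/8=87/8; d'=(-28−3·3)/(87/8)=-296/87
back: M2=-296/87
back: M1=3−3/8·-296/87=124/29
M: M0=0, M1=124/29, M2=-296/87, M3=0
seg 0: a=-4, c=M0/2=0, d=(M1−M0)/(6·1)=62/87, b=Δ0−h0·(2M0+M1)/6=-149/87
seg 1: a=-5, c=M1/2=62/29, d=(M2−M1)/(6·3)=-334/783, b=Δ1−h1·(2M1+M2)/6=37/87
seg 2: a=4, c=M2/2=-148/87, d=(M3−M2)/(6·3)=148/783, b=Δ2−h2·(2M2+M3)/6=151/87
t_q=3/4 → seg 0, τ=3/4; S=-4+-149/87·τ+0·τ²+62/87·τ³=-4625/928

  seg 0: a=-4 b=-149/87 c=0 d=62/87
  seg 1: a=-5 b=37/87 c=62/29 d=-334/783
  seg 2: a=4 b=151/87 c=-148/87 d=148/783
S(3/4) = -4625/928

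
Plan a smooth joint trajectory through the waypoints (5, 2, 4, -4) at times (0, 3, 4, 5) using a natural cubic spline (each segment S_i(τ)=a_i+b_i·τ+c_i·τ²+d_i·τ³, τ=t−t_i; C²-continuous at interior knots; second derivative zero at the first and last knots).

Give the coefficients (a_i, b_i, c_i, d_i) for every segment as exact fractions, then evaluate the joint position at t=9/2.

Δ: Δ0=-1, Δ1=2, Δ2=-8
row 1: diag=8, rhs=18; c'=1/8, d'=9/4
row 2: denom=4−1·1/8=31/8; d'=(-60−1·9/4)/(31/8)=-498/31
back: M2=-498/31
back: M1=9/4−1/8·-498/31=132/31
M: M0=0, M1=132/31, M2=-498/31, M3=0
seg 0: a=5, c=M0/2=0, d=(M1−M0)/(6·3)=22/93, b=Δ0−h0·(2M0+M1)/6=-97/31
seg 1: a=2, c=M1/2=66/31, d=(M2−M1)/(6·1)=-105/31, b=Δ1−h1·(2M1+M2)/6=101/31
seg 2: a=4, c=M2/2=-249/31, d=(M3−M2)/(6·1)=83/31, b=Δ2−h2·(2M2+M3)/6=-82/31
t_q=9/2 → seg 2, τ=1/2; S=4+-82/31·τ+-249/31·τ²+83/31·τ³=249/248

  seg 0: a=5 b=-97/31 c=0 d=22/93
  seg 1: a=2 b=101/31 c=66/31 d=-105/31
  seg 2: a=4 b=-82/31 c=-249/31 d=83/31
S(9/2) = 249/248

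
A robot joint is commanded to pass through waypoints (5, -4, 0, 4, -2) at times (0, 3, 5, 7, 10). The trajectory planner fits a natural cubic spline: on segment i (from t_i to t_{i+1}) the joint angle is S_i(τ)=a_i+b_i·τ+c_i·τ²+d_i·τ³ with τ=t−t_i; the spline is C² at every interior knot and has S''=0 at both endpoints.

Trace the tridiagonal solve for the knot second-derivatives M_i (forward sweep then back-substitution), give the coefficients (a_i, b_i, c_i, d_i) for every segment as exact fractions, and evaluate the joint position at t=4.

Δ: Δ0=-3, Δ1=2, Δ2=2, Δ3=-2
row 1: diag=10, rhs=30; c'=1/5, d'=3
row 2: denom=8−2·1/5=38/5; d'=(0−2·3)/(38/5)=-15/19
row 3: denom=10−2·5/19=180/19; d'=(-24−2·-15/19)/(180/19)=-71/30
back: M3=-71/30
back: M2=-15/19−5/19·-71/30=-1/6
back: M1=3−1/5·-1/6=91/30
M: M0=0, M1=91/30, M2=-1/6, M3=-71/30, M4=0
seg 0: a=5, c=M0/2=0, d=(M1−M0)/(6·3)=91/540, b=Δ0−h0·(2M0+M1)/6=-271/60
seg 1: a=-4, c=M1/2=91/60, d=(M2−M1)/(6·2)=-4/15, b=Δ1−h1·(2M1+M2)/6=1/30
seg 2: a=0, c=M2/2=-1/12, d=(M3−M2)/(6·2)=-11/60, b=Δ2−h2·(2M2+M3)/6=29/10
seg 3: a=4, c=M3/2=-71/60, d=(M4−M3)/(6·3)=71/540, b=Δ3−h3·(2M3+M4)/6=11/30
t_q=4 → seg 1, τ=1; S=-4+1/30·τ+91/60·τ²+-4/15·τ³=-163/60

  seg 0: a=5 b=-271/60 c=0 d=91/540
  seg 1: a=-4 b=1/30 c=91/60 d=-4/15
  seg 2: a=0 b=29/10 c=-1/12 d=-11/60
  seg 3: a=4 b=11/30 c=-71/60 d=71/540
S(4) = -163/60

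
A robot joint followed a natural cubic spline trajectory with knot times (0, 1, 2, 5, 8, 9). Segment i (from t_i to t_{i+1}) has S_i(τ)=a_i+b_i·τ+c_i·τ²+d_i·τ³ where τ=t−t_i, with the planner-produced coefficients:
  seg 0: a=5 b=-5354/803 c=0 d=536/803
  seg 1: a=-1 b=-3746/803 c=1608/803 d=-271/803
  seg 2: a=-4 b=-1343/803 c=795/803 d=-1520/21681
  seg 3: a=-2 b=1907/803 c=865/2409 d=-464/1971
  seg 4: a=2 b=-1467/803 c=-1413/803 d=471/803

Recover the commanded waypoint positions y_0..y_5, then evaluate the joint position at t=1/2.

y_0 = S_0(0) = a_0 = 5
y_1 = S_1(0) = a_1 = -1
y_2 = S_2(0) = a_2 = -4
y_3 = S_3(0) = a_3 = -2
y_4 = S_4(0) = a_4 = 2
y_5 = S_4(1) = -1
t_q=1/2 is in segment 0 (τ=1/2); S_0(τ)=1405/803

y_0=5 y_1=-1 y_2=-4 y_3=-2 y_4=2 y_5=-1
S(1/2) = 1405/803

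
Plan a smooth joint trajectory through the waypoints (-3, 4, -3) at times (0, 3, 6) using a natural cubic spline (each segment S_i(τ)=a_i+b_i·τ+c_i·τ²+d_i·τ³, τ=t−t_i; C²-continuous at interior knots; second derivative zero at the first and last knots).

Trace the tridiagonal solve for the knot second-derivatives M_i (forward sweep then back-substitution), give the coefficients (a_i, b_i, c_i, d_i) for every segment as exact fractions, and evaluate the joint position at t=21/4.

Δ: Δ0=7/3, Δ1=-7/3
row 1: diag=12, rhs=-28; c'=1/4, d'=-7/3
back: M1=-7/3
M: M0=0, M1=-7/3, M2=0
seg 0: a=-3, c=M0/2=0, d=(M1−M0)/(6·3)=-7/54, b=Δ0−h0·(2M0+M1)/6=7/2
seg 1: a=4, c=M1/2=-7/6, d=(M2−M1)/(6·3)=7/54, b=Δ1−h1·(2M1+M2)/6=0
t_q=21/4 → seg 1, τ=9/4; S=4+0·τ+-7/6·τ²+7/54·τ³=-55/128

  seg 0: a=-3 b=7/2 c=0 d=-7/54
  seg 1: a=4 b=0 c=-7/6 d=7/54
S(21/4) = -55/128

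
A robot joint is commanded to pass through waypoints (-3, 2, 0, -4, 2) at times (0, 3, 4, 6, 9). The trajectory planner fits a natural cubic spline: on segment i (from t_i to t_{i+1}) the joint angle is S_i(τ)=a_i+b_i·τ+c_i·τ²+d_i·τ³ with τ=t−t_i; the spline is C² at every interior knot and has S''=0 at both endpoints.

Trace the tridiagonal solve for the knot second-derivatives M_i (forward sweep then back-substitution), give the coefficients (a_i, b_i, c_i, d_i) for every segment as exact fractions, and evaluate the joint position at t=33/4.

Δ: Δ0=5/3, Δ1=-2, Δ2=-2, Δ3=2
row 1: diag=8, rhs=-22; c'=1/8, d'=-11/4
row 2: denom=6−1·1/8=47/8; d'=(0−1·-11/4)/(47/8)=22/47
row 3: denom=10−2·16/47=438/47; d'=(24−2·22/47)/(438/47)=542/219
back: M3=542/219
back: M2=22/47−16/47·542/219=-82/219
back: M1=-11/4−1/8·-82/219=-592/219
M: M0=0, M1=-592/219, M2=-82/219, M3=542/219, M4=0
seg 0: a=-3, c=M0/2=0, d=(M1−M0)/(6·3)=-296/1971, b=Δ0−h0·(2M0+M1)/6=661/219
seg 1: a=2, c=M1/2=-296/219, d=(M2−M1)/(6·1)=85/219, b=Δ1−h1·(2M1+M2)/6=-227/219
seg 2: a=0, c=M2/2=-41/219, d=(M3−M2)/(6·2)=52/219, b=Δ2−h2·(2M2+M3)/6=-188/73
seg 3: a=-4, c=M3/2=271/219, d=(M4−M3)/(6·3)=-271/1971, b=Δ3−h3·(2M3+M4)/6=-104/219
t_q=33/4 → seg 3, τ=9/4; S=-4+-104/219·τ+271/219·τ²+-271/1971·τ³=-1729/4672

  seg 0: a=-3 b=661/219 c=0 d=-296/1971
  seg 1: a=2 b=-227/219 c=-296/219 d=85/219
  seg 2: a=0 b=-188/73 c=-41/219 d=52/219
  seg 3: a=-4 b=-104/219 c=271/219 d=-271/1971
S(33/4) = -1729/4672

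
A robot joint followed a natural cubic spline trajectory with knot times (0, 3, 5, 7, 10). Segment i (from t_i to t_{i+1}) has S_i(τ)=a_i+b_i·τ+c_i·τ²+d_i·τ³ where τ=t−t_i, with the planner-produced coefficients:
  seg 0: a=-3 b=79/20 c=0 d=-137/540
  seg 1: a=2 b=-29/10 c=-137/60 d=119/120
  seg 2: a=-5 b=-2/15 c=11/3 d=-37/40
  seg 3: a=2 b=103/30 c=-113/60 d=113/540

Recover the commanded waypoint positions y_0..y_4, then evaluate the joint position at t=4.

y_0 = S_0(0) = a_0 = -3
y_1 = S_1(0) = a_1 = 2
y_2 = S_2(0) = a_2 = -5
y_3 = S_3(0) = a_3 = 2
y_4 = S_3(3) = 1
t_q=4 is in segment 1 (τ=1); S_1(τ)=-263/120

y_0=-3 y_1=2 y_2=-5 y_3=2 y_4=1
S(4) = -263/120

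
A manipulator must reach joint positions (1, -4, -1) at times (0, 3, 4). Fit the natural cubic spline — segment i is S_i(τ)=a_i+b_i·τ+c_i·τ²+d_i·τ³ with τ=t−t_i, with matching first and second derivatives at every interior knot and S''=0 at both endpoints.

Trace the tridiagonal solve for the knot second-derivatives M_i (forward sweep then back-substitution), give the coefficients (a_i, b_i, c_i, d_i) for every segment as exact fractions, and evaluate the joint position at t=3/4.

  seg 0: a=1 b=-41/12 c=0 d=7/36
  seg 1: a=-4 b=11/6 c=7/4 d=-7/12
S(3/4) = -379/256

Δ: Δ0=-5/3, Δ1=3
row 1: diag=8, rhs=28; c'=1/8, d'=7/2
back: M1=7/2
M: M0=0, M1=7/2, M2=0
seg 0: a=1, c=M0/2=0, d=(M1−M0)/(6·3)=7/36, b=Δ0−h0·(2M0+M1)/6=-41/12
seg 1: a=-4, c=M1/2=7/4, d=(M2−M1)/(6·1)=-7/12, b=Δ1−h1·(2M1+M2)/6=11/6
t_q=3/4 → seg 0, τ=3/4; S=1+-41/12·τ+0·τ²+7/36·τ³=-379/256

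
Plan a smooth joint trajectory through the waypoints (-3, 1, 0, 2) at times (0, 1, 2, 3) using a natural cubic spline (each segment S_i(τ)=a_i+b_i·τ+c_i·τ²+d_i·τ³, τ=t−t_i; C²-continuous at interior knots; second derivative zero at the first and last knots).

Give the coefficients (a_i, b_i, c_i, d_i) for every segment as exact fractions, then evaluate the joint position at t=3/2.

  seg 0: a=-3 b=83/15 c=0 d=-23/15
  seg 1: a=1 b=14/15 c=-23/5 d=8/3
  seg 2: a=0 b=-4/15 c=17/5 d=-17/15
S(3/2) = 13/20

Δ: Δ0=4, Δ1=-1, Δ2=2
row 1: diag=4, rhs=-30; c'=1/4, d'=-15/2
row 2: denom=4−1·1/4=15/4; d'=(18−1·-15/2)/(15/4)=34/5
back: M2=34/5
back: M1=-15/2−1/4·34/5=-46/5
M: M0=0, M1=-46/5, M2=34/5, M3=0
seg 0: a=-3, c=M0/2=0, d=(M1−M0)/(6·1)=-23/15, b=Δ0−h0·(2M0+M1)/6=83/15
seg 1: a=1, c=M1/2=-23/5, d=(M2−M1)/(6·1)=8/3, b=Δ1−h1·(2M1+M2)/6=14/15
seg 2: a=0, c=M2/2=17/5, d=(M3−M2)/(6·1)=-17/15, b=Δ2−h2·(2M2+M3)/6=-4/15
t_q=3/2 → seg 1, τ=1/2; S=1+14/15·τ+-23/5·τ²+8/3·τ³=13/20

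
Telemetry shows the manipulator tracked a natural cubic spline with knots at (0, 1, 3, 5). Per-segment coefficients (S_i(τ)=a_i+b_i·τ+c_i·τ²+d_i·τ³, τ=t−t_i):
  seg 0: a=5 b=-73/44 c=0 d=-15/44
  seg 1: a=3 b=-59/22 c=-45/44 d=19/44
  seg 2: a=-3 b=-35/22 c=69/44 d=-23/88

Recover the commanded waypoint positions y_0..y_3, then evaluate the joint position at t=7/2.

y_0=5 y_1=3 y_2=-3 y_3=-2
S(7/2) = -2419/704

y_0 = S_0(0) = a_0 = 5
y_1 = S_1(0) = a_1 = 3
y_2 = S_2(0) = a_2 = -3
y_3 = S_2(2) = -2
t_q=7/2 is in segment 2 (τ=1/2); S_2(τ)=-2419/704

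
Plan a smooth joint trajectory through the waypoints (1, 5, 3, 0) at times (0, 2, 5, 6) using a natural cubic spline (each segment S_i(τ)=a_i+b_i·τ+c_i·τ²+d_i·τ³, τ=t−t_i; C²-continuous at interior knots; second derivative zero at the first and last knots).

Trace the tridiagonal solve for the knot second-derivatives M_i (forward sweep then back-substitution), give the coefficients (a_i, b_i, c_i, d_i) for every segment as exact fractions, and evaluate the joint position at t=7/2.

Δ: Δ0=2, Δ1=-2/3, Δ2=-3
row 1: diag=10, rhs=-16; c'=3/10, d'=-8/5
row 2: denom=8−3·3/10=71/10; d'=(-14−3·-8/5)/(71/10)=-92/71
back: M2=-92/71
back: M1=-8/5−3/10·-92/71=-86/71
M: M0=0, M1=-86/71, M2=-92/71, M3=0
seg 0: a=1, c=M0/2=0, d=(M1−M0)/(6·2)=-43/426, b=Δ0−h0·(2M0+M1)/6=512/213
seg 1: a=5, c=M1/2=-43/71, d=(M2−M1)/(6·3)=-1/213, b=Δ1−h1·(2M1+M2)/6=254/213
seg 2: a=3, c=M2/2=-46/71, d=(M3−M2)/(6·1)=46/213, b=Δ2−h2·(2M2+M3)/6=-547/213
t_q=7/2 → seg 1, τ=3/2; S=5+254/213·τ+-43/71·τ²+-1/213·τ³=3073/568

  seg 0: a=1 b=512/213 c=0 d=-43/426
  seg 1: a=5 b=254/213 c=-43/71 d=-1/213
  seg 2: a=3 b=-547/213 c=-46/71 d=46/213
S(7/2) = 3073/568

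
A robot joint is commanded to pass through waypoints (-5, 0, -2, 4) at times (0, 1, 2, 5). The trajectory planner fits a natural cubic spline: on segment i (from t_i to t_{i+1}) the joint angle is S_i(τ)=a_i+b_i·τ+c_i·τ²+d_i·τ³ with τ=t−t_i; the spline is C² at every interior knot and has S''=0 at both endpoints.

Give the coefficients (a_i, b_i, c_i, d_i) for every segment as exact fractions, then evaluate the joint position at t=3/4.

  seg 0: a=-5 b=215/31 c=0 d=-60/31
  seg 1: a=0 b=35/31 c=-180/31 d=83/31
  seg 2: a=-2 b=-76/31 c=69/31 d=-23/93
S(3/4) = -305/496

Δ: Δ0=5, Δ1=-2, Δ2=2
row 1: diag=4, rhs=-42; c'=1/4, d'=-21/2
row 2: denom=8−1·1/4=31/4; d'=(24−1·-21/2)/(31/4)=138/31
back: M2=138/31
back: M1=-21/2−1/4·138/31=-360/31
M: M0=0, M1=-360/31, M2=138/31, M3=0
seg 0: a=-5, c=M0/2=0, d=(M1−M0)/(6·1)=-60/31, b=Δ0−h0·(2M0+M1)/6=215/31
seg 1: a=0, c=M1/2=-180/31, d=(M2−M1)/(6·1)=83/31, b=Δ1−h1·(2M1+M2)/6=35/31
seg 2: a=-2, c=M2/2=69/31, d=(M3−M2)/(6·3)=-23/93, b=Δ2−h2·(2M2+M3)/6=-76/31
t_q=3/4 → seg 0, τ=3/4; S=-5+215/31·τ+0·τ²+-60/31·τ³=-305/496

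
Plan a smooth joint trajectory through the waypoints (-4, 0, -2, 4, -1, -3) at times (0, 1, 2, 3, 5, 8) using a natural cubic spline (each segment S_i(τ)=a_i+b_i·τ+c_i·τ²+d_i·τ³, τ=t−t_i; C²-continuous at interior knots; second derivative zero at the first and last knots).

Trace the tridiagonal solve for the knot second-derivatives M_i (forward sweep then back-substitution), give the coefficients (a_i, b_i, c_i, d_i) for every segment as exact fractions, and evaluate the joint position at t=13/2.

  seg 0: a=-4 b=7531/1200 c=0 d=-2731/1200
  seg 1: a=0 b=-331/600 c=-2731/400 d=1291/240
  seg 2: a=-2 b=2317/1200 c=931/100 d=-6289/1200
  seg 3: a=4 b=2897/600 c=-513/80 d=1649/1200
  seg 4: a=-1 b=-2599/600 c=733/400 d=-733/3600
S(13/2) = -12997/3200

Δ: Δ0=4, Δ1=-2, Δ2=6, Δ3=-5/2, Δ4=-2/3
row 1: diag=4, rhs=-36; c'=1/4, d'=-9
row 2: denom=4−1·1/4=15/4; d'=(48−1·-9)/(15/4)=76/5
row 3: denom=6−1·4/15=86/15; d'=(-51−1·76/5)/(86/15)=-993/86
row 4: denom=10−2·15/43=400/43; d'=(11−2·-993/86)/(400/43)=733/200
back: M4=733/200
back: M3=-993/86−15/43·733/200=-513/40
back: M2=76/5−4/15·-513/40=931/50
back: M1=-9−1/4·931/50=-2731/200
M: M0=0, M1=-2731/200, M2=931/50, M3=-513/40, M4=733/200, M5=0
seg 0: a=-4, c=M0/2=0, d=(M1−M0)/(6·1)=-2731/1200, b=Δ0−h0·(2M0+M1)/6=7531/1200
seg 1: a=0, c=M1/2=-2731/400, d=(M2−M1)/(6·1)=1291/240, b=Δ1−h1·(2M1+M2)/6=-331/600
seg 2: a=-2, c=M2/2=931/100, d=(M3−M2)/(6·1)=-6289/1200, b=Δ2−h2·(2M2+M3)/6=2317/1200
seg 3: a=4, c=M3/2=-513/80, d=(M4−M3)/(6·2)=1649/1200, b=Δ3−h3·(2M3+M4)/6=2897/600
seg 4: a=-1, c=M4/2=733/400, d=(M5−M4)/(6·3)=-733/3600, b=Δ4−h4·(2M4+M5)/6=-2599/600
t_q=13/2 → seg 4, τ=3/2; S=-1+-2599/600·τ+733/400·τ²+-733/3600·τ³=-12997/3200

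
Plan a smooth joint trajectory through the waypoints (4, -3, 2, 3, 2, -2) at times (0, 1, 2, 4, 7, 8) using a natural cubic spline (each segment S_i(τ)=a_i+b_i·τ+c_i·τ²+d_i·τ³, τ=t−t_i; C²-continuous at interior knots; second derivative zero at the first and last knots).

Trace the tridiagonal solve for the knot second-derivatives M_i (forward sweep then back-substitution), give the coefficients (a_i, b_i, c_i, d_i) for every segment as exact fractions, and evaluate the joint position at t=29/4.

  seg 0: a=4 b=-93547/9030 c=0 d=30337/9030
  seg 1: a=-3 b=-1268/4515 c=30337/3010 d=-8665/1806
  seg 2: a=2 b=7073/1290 c=-6494/1505 d=8233/9030
  seg 3: a=3 b=-7549/9030 c=1739/1505 d=-8921/27090
  seg 4: a=2 b=-12617/4515 c=-5443/3010 d=5443/9030
S(29/4) = 32963/27520

Δ: Δ0=-7, Δ1=5, Δ2=1/2, Δ3=-1/3, Δ4=-4
row 1: diag=4, rhs=72; c'=1/4, d'=18
row 2: denom=6−1·1/4=23/4; d'=(-27−1·18)/(23/4)=-180/23
row 3: denom=10−2·8/23=214/23; d'=(-5−2·-180/23)/(214/23)=245/214
row 4: denom=8−3·69/214=1505/214; d'=(-22−3·245/214)/(1505/214)=-5443/1505
back: M4=-5443/1505
back: M3=245/214−69/214·-5443/1505=3478/1505
back: M2=-180/23−8/23·3478/1505=-12988/1505
back: M1=18−1/4·-12988/1505=30337/1505
M: M0=0, M1=30337/1505, M2=-12988/1505, M3=3478/1505, M4=-5443/1505, M5=0
seg 0: a=4, c=M0/2=0, d=(M1−M0)/(6·1)=30337/9030, b=Δ0−h0·(2M0+M1)/6=-93547/9030
seg 1: a=-3, c=M1/2=30337/3010, d=(M2−M1)/(6·1)=-8665/1806, b=Δ1−h1·(2M1+M2)/6=-1268/4515
seg 2: a=2, c=M2/2=-6494/1505, d=(M3−M2)/(6·2)=8233/9030, b=Δ2−h2·(2M2+M3)/6=7073/1290
seg 3: a=3, c=M3/2=1739/1505, d=(M4−M3)/(6·3)=-8921/27090, b=Δ3−h3·(2M3+M4)/6=-7549/9030
seg 4: a=2, c=M4/2=-5443/3010, d=(M5−M4)/(6·1)=5443/9030, b=Δ4−h4·(2M4+M5)/6=-12617/4515
t_q=29/4 → seg 4, τ=1/4; S=2+-12617/4515·τ+-5443/3010·τ²+5443/9030·τ³=32963/27520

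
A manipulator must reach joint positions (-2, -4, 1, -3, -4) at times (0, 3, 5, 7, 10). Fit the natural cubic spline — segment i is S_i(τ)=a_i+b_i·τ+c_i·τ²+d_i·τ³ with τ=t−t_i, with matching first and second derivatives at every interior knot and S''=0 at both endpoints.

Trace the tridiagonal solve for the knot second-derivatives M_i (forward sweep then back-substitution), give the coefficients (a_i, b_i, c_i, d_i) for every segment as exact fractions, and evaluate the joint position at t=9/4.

Δ: Δ0=-2/3, Δ1=5/2, Δ2=-2, Δ3=-1/3
row 1: diag=10, rhs=19; c'=1/5, d'=19/10
row 2: denom=8−2·1/5=38/5; d'=(-27−2·19/10)/(38/5)=-77/19
row 3: denom=10−2·5/19=180/19; d'=(10−2·-77/19)/(180/19)=86/45
back: M3=86/45
back: M2=-77/19−5/19·86/45=-41/9
back: M1=19/10−1/5·-41/9=253/90
M: M0=0, M1=253/90, M2=-41/9, M3=86/45, M4=0
seg 0: a=-2, c=M0/2=0, d=(M1−M0)/(6·3)=253/1620, b=Δ0−h0·(2M0+M1)/6=-373/180
seg 1: a=-4, c=M1/2=253/180, d=(M2−M1)/(6·2)=-221/360, b=Δ1−h1·(2M1+M2)/6=193/90
seg 2: a=1, c=M2/2=-41/18, d=(M3−M2)/(6·2)=97/180, b=Δ2−h2·(2M2+M3)/6=2/5
seg 3: a=-3, c=M3/2=43/45, d=(M4−M3)/(6·3)=-43/405, b=Δ3−h3·(2M3+M4)/6=-101/45
t_q=9/4 → seg 0, τ=9/4; S=-2+-373/180·τ+0·τ²+253/1620·τ³=-6251/1280

  seg 0: a=-2 b=-373/180 c=0 d=253/1620
  seg 1: a=-4 b=193/90 c=253/180 d=-221/360
  seg 2: a=1 b=2/5 c=-41/18 d=97/180
  seg 3: a=-3 b=-101/45 c=43/45 d=-43/405
S(9/4) = -6251/1280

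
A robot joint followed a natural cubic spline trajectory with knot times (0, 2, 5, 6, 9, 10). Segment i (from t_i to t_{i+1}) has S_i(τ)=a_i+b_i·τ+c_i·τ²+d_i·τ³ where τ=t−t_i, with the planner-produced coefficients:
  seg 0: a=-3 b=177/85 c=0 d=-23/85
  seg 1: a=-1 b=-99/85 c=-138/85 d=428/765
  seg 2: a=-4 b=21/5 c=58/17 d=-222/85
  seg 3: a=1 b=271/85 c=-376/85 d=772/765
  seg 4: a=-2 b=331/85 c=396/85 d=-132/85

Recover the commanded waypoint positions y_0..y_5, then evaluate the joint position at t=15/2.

y_0=-3 y_1=-1 y_2=-4 y_3=1 y_4=-2 y_5=5
S(15/2) = -13/17

y_0 = S_0(0) = a_0 = -3
y_1 = S_1(0) = a_1 = -1
y_2 = S_2(0) = a_2 = -4
y_3 = S_3(0) = a_3 = 1
y_4 = S_4(0) = a_4 = -2
y_5 = S_4(1) = 5
t_q=15/2 is in segment 3 (τ=3/2); S_3(τ)=-13/17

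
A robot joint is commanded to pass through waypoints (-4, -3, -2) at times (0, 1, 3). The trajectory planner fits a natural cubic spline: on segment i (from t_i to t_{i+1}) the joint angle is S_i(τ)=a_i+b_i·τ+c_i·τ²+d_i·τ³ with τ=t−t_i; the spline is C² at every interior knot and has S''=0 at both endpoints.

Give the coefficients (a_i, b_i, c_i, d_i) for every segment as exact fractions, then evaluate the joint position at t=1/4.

  seg 0: a=-4 b=13/12 c=0 d=-1/12
  seg 1: a=-3 b=5/6 c=-1/4 d=1/24
S(1/4) = -955/256

Δ: Δ0=1, Δ1=1/2
row 1: diag=6, rhs=-3; c'=1/3, d'=-1/2
back: M1=-1/2
M: M0=0, M1=-1/2, M2=0
seg 0: a=-4, c=M0/2=0, d=(M1−M0)/(6·1)=-1/12, b=Δ0−h0·(2M0+M1)/6=13/12
seg 1: a=-3, c=M1/2=-1/4, d=(M2−M1)/(6·2)=1/24, b=Δ1−h1·(2M1+M2)/6=5/6
t_q=1/4 → seg 0, τ=1/4; S=-4+13/12·τ+0·τ²+-1/12·τ³=-955/256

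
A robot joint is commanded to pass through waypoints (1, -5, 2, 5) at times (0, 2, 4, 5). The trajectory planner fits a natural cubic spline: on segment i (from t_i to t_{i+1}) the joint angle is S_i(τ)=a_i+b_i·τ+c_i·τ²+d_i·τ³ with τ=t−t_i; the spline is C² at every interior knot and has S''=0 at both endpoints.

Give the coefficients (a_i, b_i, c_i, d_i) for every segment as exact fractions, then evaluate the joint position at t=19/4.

Δ: Δ0=-3, Δ1=7/2, Δ2=3
row 1: diag=8, rhs=39; c'=1/4, d'=39/8
row 2: denom=6−2·1/4=11/2; d'=(-3−2·39/8)/(11/2)=-51/22
back: M2=-51/22
back: M1=39/8−1/4·-51/22=60/11
M: M0=0, M1=60/11, M2=-51/22, M3=0
seg 0: a=1, c=M0/2=0, d=(M1−M0)/(6·2)=5/11, b=Δ0−h0·(2M0+M1)/6=-53/11
seg 1: a=-5, c=M1/2=30/11, d=(M2−M1)/(6·2)=-57/88, b=Δ1−h1·(2M1+M2)/6=7/11
seg 2: a=2, c=M2/2=-51/44, d=(M3−M2)/(6·1)=17/44, b=Δ2−h2·(2M2+M3)/6=83/22
t_q=19/4 → seg 2, τ=3/4; S=2+83/22·τ+-51/44·τ²+17/44·τ³=12223/2816

  seg 0: a=1 b=-53/11 c=0 d=5/11
  seg 1: a=-5 b=7/11 c=30/11 d=-57/88
  seg 2: a=2 b=83/22 c=-51/44 d=17/44
S(19/4) = 12223/2816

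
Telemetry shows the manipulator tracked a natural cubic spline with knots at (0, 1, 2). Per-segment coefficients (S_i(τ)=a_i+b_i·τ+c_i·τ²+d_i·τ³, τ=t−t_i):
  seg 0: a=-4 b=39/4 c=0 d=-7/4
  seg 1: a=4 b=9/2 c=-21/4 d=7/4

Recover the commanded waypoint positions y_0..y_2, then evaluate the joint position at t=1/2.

y_0 = S_0(0) = a_0 = -4
y_1 = S_1(0) = a_1 = 4
y_2 = S_1(1) = 5
t_q=1/2 is in segment 0 (τ=1/2); S_0(τ)=21/32

y_0=-4 y_1=4 y_2=5
S(1/2) = 21/32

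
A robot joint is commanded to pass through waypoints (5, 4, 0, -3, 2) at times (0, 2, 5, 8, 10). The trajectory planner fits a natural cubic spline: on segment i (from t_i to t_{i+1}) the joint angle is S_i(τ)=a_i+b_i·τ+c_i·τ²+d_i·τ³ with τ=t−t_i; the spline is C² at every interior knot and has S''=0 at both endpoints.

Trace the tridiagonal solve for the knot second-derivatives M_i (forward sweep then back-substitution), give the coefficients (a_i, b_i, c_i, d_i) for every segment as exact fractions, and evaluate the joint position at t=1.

  seg 0: a=5 b=-92/255 c=0 d=-71/2040
  seg 1: a=4 b=-397/510 c=-71/340 d=73/9180
  seg 2: a=0 b=-109/60 c=-7/51 d=1253/9180
  seg 3: a=-3 b=533/510 c=371/340 d=-371/2040
S(1) = 3131/680

Δ: Δ0=-1/2, Δ1=-4/3, Δ2=-1, Δ3=5/2
row 1: diag=10, rhs=-5; c'=3/10, d'=-1/2
row 2: denom=12−3·3/10=111/10; d'=(2−3·-1/2)/(111/10)=35/111
row 3: denom=10−3·10/37=340/37; d'=(21−3·35/111)/(340/37)=371/170
back: M3=371/170
back: M2=35/111−10/37·371/170=-14/51
back: M1=-1/2−3/10·-14/51=-71/170
M: M0=0, M1=-71/170, M2=-14/51, M3=371/170, M4=0
seg 0: a=5, c=M0/2=0, d=(M1−M0)/(6·2)=-71/2040, b=Δ0−h0·(2M0+M1)/6=-92/255
seg 1: a=4, c=M1/2=-71/340, d=(M2−M1)/(6·3)=73/9180, b=Δ1−h1·(2M1+M2)/6=-397/510
seg 2: a=0, c=M2/2=-7/51, d=(M3−M2)/(6·3)=1253/9180, b=Δ2−h2·(2M2+M3)/6=-109/60
seg 3: a=-3, c=M3/2=371/340, d=(M4−M3)/(6·2)=-371/2040, b=Δ3−h3·(2M3+M4)/6=533/510
t_q=1 → seg 0, τ=1; S=5+-92/255·τ+0·τ²+-71/2040·τ³=3131/680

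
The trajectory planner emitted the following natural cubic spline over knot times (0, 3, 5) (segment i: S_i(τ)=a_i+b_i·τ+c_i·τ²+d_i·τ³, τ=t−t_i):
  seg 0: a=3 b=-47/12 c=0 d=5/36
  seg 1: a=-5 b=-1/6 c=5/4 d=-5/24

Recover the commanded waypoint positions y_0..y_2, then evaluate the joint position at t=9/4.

y_0 = S_0(0) = a_0 = 3
y_1 = S_1(0) = a_1 = -5
y_2 = S_1(2) = -2
t_q=9/4 is in segment 0 (τ=9/4); S_0(τ)=-1083/256

y_0=3 y_1=-5 y_2=-2
S(9/4) = -1083/256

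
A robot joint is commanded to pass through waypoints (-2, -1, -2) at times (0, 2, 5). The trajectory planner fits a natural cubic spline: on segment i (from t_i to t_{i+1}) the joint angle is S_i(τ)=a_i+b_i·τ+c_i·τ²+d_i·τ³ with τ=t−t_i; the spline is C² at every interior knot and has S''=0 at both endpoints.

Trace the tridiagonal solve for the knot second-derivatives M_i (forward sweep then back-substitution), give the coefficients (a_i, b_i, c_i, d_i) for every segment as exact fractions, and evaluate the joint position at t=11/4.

Δ: Δ0=1/2, Δ1=-1/3
row 1: diag=10, rhs=-5; c'=3/10, d'=-1/2
back: M1=-1/2
M: M0=0, M1=-1/2, M2=0
seg 0: a=-2, c=M0/2=0, d=(M1−M0)/(6·2)=-1/24, b=Δ0−h0·(2M0+M1)/6=2/3
seg 1: a=-1, c=M1/2=-1/4, d=(M2−M1)/(6·3)=1/36, b=Δ1−h1·(2M1+M2)/6=1/6
t_q=11/4 → seg 1, τ=3/4; S=-1+1/6·τ+-1/4·τ²+1/36·τ³=-257/256

  seg 0: a=-2 b=2/3 c=0 d=-1/24
  seg 1: a=-1 b=1/6 c=-1/4 d=1/36
S(11/4) = -257/256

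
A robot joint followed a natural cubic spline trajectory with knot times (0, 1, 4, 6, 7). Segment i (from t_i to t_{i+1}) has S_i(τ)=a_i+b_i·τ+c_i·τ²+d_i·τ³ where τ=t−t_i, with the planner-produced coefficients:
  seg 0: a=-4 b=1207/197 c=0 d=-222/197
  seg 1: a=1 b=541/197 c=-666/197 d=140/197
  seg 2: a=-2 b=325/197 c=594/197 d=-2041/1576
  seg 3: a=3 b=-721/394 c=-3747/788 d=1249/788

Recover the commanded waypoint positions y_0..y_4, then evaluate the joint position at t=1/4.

y_0 = S_0(0) = a_0 = -4
y_1 = S_1(0) = a_1 = 1
y_2 = S_2(0) = a_2 = -2
y_3 = S_3(0) = a_3 = 3
y_4 = S_3(1) = -2
t_q=1/4 is in segment 0 (τ=1/4); S_0(τ)=-15671/6304

y_0=-4 y_1=1 y_2=-2 y_3=3 y_4=-2
S(1/4) = -15671/6304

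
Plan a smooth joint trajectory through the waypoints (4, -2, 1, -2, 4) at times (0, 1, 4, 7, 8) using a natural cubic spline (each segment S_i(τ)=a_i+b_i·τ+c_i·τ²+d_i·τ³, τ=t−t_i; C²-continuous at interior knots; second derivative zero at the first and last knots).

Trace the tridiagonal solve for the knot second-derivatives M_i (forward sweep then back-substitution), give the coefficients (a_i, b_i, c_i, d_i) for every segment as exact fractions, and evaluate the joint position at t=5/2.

  seg 0: a=4 b=-93/13 c=0 d=15/13
  seg 1: a=-2 b=-48/13 c=45/13 d=-74/117
  seg 2: a=1 b=0 c=-29/13 d=74/117
  seg 3: a=-2 b=48/13 c=45/13 d=-15/13
S(5/2) = -49/26

Δ: Δ0=-6, Δ1=1, Δ2=-1, Δ3=6
row 1: diag=8, rhs=42; c'=3/8, d'=21/4
row 2: denom=12−3·3/8=87/8; d'=(-12−3·21/4)/(87/8)=-74/29
row 3: denom=8−3·8/29=208/29; d'=(42−3·-74/29)/(208/29)=90/13
back: M3=90/13
back: M2=-74/29−8/29·90/13=-58/13
back: M1=21/4−3/8·-58/13=90/13
M: M0=0, M1=90/13, M2=-58/13, M3=90/13, M4=0
seg 0: a=4, c=M0/2=0, d=(M1−M0)/(6·1)=15/13, b=Δ0−h0·(2M0+M1)/6=-93/13
seg 1: a=-2, c=M1/2=45/13, d=(M2−M1)/(6·3)=-74/117, b=Δ1−h1·(2M1+M2)/6=-48/13
seg 2: a=1, c=M2/2=-29/13, d=(M3−M2)/(6·3)=74/117, b=Δ2−h2·(2M2+M3)/6=0
seg 3: a=-2, c=M3/2=45/13, d=(M4−M3)/(6·1)=-15/13, b=Δ3−h3·(2M3+M4)/6=48/13
t_q=5/2 → seg 1, τ=3/2; S=-2+-48/13·τ+45/13·τ²+-74/117·τ³=-49/26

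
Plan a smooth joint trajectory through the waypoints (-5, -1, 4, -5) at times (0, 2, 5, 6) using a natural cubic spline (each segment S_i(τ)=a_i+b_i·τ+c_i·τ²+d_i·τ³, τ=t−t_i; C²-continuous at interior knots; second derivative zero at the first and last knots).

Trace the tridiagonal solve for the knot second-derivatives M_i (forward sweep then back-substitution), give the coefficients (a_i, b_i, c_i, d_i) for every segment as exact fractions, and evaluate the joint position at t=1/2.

  seg 0: a=-5 b=250/213 c=0 d=44/213
  seg 1: a=-1 b=778/213 c=88/71 d=-45/71
  seg 2: a=4 b=-1283/213 c=-317/71 d=317/213
S(1/2) = -623/142

Δ: Δ0=2, Δ1=5/3, Δ2=-9
row 1: diag=10, rhs=-2; c'=3/10, d'=-1/5
row 2: denom=8−3·3/10=71/10; d'=(-64−3·-1/5)/(71/10)=-634/71
back: M2=-634/71
back: M1=-1/5−3/10·-634/71=176/71
M: M0=0, M1=176/71, M2=-634/71, M3=0
seg 0: a=-5, c=M0/2=0, d=(M1−M0)/(6·2)=44/213, b=Δ0−h0·(2M0+M1)/6=250/213
seg 1: a=-1, c=M1/2=88/71, d=(M2−M1)/(6·3)=-45/71, b=Δ1−h1·(2M1+M2)/6=778/213
seg 2: a=4, c=M2/2=-317/71, d=(M3−M2)/(6·1)=317/213, b=Δ2−h2·(2M2+M3)/6=-1283/213
t_q=1/2 → seg 0, τ=1/2; S=-5+250/213·τ+0·τ²+44/213·τ³=-623/142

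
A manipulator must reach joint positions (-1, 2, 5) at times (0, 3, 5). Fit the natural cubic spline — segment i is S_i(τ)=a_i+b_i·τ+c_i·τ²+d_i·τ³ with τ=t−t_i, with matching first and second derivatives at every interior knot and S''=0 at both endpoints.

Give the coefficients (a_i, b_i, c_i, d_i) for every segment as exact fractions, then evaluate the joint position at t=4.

Δ: Δ0=1, Δ1=3/2
row 1: diag=10, rhs=3; c'=1/5, d'=3/10
back: M1=3/10
M: M0=0, M1=3/10, M2=0
seg 0: a=-1, c=M0/2=0, d=(M1−M0)/(6·3)=1/60, b=Δ0−h0·(2M0+M1)/6=17/20
seg 1: a=2, c=M1/2=3/20, d=(M2−M1)/(6·2)=-1/40, b=Δ1−h1·(2M1+M2)/6=13/10
t_q=4 → seg 1, τ=1; S=2+13/10·τ+3/20·τ²+-1/40·τ³=137/40

  seg 0: a=-1 b=17/20 c=0 d=1/60
  seg 1: a=2 b=13/10 c=3/20 d=-1/40
S(4) = 137/40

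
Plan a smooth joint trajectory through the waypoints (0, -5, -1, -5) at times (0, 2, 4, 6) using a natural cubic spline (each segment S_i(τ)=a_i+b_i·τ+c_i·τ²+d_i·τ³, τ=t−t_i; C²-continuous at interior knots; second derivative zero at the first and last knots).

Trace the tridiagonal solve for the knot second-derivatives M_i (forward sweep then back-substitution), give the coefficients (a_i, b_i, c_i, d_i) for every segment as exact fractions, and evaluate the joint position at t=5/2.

  seg 0: a=0 b=-119/30 c=0 d=11/30
  seg 1: a=-5 b=13/30 c=11/5 d=-17/24
  seg 2: a=-1 b=11/15 c=-41/20 d=41/120
S(5/2) = -1383/320

Δ: Δ0=-5/2, Δ1=2, Δ2=-2
row 1: diag=8, rhs=27; c'=1/4, d'=27/8
row 2: denom=8−2·1/4=15/2; d'=(-24−2·27/8)/(15/2)=-41/10
back: M2=-41/10
back: M1=27/8−1/4·-41/10=22/5
M: M0=0, M1=22/5, M2=-41/10, M3=0
seg 0: a=0, c=M0/2=0, d=(M1−M0)/(6·2)=11/30, b=Δ0−h0·(2M0+M1)/6=-119/30
seg 1: a=-5, c=M1/2=11/5, d=(M2−M1)/(6·2)=-17/24, b=Δ1−h1·(2M1+M2)/6=13/30
seg 2: a=-1, c=M2/2=-41/20, d=(M3−M2)/(6·2)=41/120, b=Δ2−h2·(2M2+M3)/6=11/15
t_q=5/2 → seg 1, τ=1/2; S=-5+13/30·τ+11/5·τ²+-17/24·τ³=-1383/320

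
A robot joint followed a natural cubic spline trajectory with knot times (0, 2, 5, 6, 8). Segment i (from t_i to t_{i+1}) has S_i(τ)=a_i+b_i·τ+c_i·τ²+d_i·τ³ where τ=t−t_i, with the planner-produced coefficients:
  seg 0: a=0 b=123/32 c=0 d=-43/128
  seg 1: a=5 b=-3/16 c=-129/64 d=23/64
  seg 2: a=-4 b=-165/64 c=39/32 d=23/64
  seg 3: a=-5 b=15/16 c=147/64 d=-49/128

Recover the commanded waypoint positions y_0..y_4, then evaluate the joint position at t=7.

y_0 = S_0(0) = a_0 = 0
y_1 = S_1(0) = a_1 = 5
y_2 = S_2(0) = a_2 = -4
y_3 = S_3(0) = a_3 = -5
y_4 = S_3(2) = 3
t_q=7 is in segment 3 (τ=1); S_3(τ)=-275/128

y_0=0 y_1=5 y_2=-4 y_3=-5 y_4=3
S(7) = -275/128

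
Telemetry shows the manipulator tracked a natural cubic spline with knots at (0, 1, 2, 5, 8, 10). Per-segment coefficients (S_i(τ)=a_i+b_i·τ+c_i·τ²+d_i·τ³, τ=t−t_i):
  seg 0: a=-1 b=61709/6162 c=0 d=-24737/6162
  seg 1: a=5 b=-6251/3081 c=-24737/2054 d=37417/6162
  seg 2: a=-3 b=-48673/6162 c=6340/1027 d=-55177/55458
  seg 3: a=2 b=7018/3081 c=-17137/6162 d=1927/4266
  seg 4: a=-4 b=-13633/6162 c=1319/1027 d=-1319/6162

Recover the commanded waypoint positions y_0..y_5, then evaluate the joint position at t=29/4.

y_0=-1 y_1=5 y_2=-3 y_3=2 y_4=-4 y_5=-5
S(29/4) = -237779/131456

y_0 = S_0(0) = a_0 = -1
y_1 = S_1(0) = a_1 = 5
y_2 = S_2(0) = a_2 = -3
y_3 = S_3(0) = a_3 = 2
y_4 = S_4(0) = a_4 = -4
y_5 = S_4(2) = -5
t_q=29/4 is in segment 3 (τ=9/4); S_3(τ)=-237779/131456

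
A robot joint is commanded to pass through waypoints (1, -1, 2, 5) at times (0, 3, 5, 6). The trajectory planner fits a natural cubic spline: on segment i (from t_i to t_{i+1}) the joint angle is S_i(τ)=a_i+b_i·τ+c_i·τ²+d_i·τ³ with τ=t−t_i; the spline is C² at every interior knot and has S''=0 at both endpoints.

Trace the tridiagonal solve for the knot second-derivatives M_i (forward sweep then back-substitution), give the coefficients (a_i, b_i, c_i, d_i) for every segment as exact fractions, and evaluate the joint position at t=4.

Δ: Δ0=-2/3, Δ1=3/2, Δ2=3
row 1: diag=10, rhs=13; c'=1/5, d'=13/10
row 2: denom=6−2·1/5=28/5; d'=(9−2·13/10)/(28/5)=8/7
back: M2=8/7
back: M1=13/10−1/5·8/7=15/14
M: M0=0, M1=15/14, M2=8/7, M3=0
seg 0: a=1, c=M0/2=0, d=(M1−M0)/(6·3)=5/84, b=Δ0−h0·(2M0+M1)/6=-101/84
seg 1: a=-1, c=M1/2=15/28, d=(M2−M1)/(6·2)=1/168, b=Δ1−h1·(2M1+M2)/6=17/42
seg 2: a=2, c=M2/2=4/7, d=(M3−M2)/(6·1)=-4/21, b=Δ2−h2·(2M2+M3)/6=55/21
t_q=4 → seg 1, τ=1; S=-1+17/42·τ+15/28·τ²+1/168·τ³=-3/56

  seg 0: a=1 b=-101/84 c=0 d=5/84
  seg 1: a=-1 b=17/42 c=15/28 d=1/168
  seg 2: a=2 b=55/21 c=4/7 d=-4/21
S(4) = -3/56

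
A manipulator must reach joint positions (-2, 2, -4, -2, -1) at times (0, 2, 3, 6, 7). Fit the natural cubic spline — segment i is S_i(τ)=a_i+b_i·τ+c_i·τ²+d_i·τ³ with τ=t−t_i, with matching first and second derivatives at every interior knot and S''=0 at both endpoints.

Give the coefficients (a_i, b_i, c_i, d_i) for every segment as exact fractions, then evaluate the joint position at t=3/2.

Δ: Δ0=2, Δ1=-6, Δ2=2/3, Δ3=1
row 1: diag=6, rhs=-48; c'=1/6, d'=-8
row 2: denom=8−1·1/6=47/6; d'=(40−1·-8)/(47/6)=288/47
row 3: denom=8−3·18/47=322/47; d'=(2−3·288/47)/(322/47)=-55/23
back: M3=-55/23
back: M2=288/47−18/47·-55/23=162/23
back: M1=-8−1/6·162/23=-211/23
M: M0=0, M1=-211/23, M2=162/23, M3=-55/23, M4=0
seg 0: a=-2, c=M0/2=0, d=(M1−M0)/(6·2)=-211/276, b=Δ0−h0·(2M0+M1)/6=349/69
seg 1: a=2, c=M1/2=-211/46, d=(M2−M1)/(6·1)=373/138, b=Δ1−h1·(2M1+M2)/6=-284/69
seg 2: a=-4, c=M2/2=81/23, d=(M3−M2)/(6·3)=-217/414, b=Δ2−h2·(2M2+M3)/6=-715/138
seg 3: a=-2, c=M3/2=-55/46, d=(M4−M3)/(6·1)=55/138, b=Δ3−h3·(2M3+M4)/6=124/69
t_q=3/2 → seg 0, τ=3/2; S=-2+349/69·τ+0·τ²+-211/276·τ³=2213/736

  seg 0: a=-2 b=349/69 c=0 d=-211/276
  seg 1: a=2 b=-284/69 c=-211/46 d=373/138
  seg 2: a=-4 b=-715/138 c=81/23 d=-217/414
  seg 3: a=-2 b=124/69 c=-55/46 d=55/138
S(3/2) = 2213/736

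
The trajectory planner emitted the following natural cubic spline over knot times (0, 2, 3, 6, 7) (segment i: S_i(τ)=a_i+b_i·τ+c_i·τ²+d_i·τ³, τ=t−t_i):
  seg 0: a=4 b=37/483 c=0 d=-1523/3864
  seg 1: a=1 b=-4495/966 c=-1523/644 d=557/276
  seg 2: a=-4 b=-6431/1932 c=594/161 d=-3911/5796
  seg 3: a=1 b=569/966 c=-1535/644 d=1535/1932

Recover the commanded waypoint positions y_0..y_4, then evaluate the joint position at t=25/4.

y_0 = S_0(0) = a_0 = 4
y_1 = S_1(0) = a_1 = 1
y_2 = S_2(0) = a_2 = -4
y_3 = S_3(0) = a_3 = 1
y_4 = S_3(1) = 0
t_q=25/4 is in segment 3 (τ=1/4); S_3(τ)=5951/5888

y_0=4 y_1=1 y_2=-4 y_3=1 y_4=0
S(25/4) = 5951/5888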